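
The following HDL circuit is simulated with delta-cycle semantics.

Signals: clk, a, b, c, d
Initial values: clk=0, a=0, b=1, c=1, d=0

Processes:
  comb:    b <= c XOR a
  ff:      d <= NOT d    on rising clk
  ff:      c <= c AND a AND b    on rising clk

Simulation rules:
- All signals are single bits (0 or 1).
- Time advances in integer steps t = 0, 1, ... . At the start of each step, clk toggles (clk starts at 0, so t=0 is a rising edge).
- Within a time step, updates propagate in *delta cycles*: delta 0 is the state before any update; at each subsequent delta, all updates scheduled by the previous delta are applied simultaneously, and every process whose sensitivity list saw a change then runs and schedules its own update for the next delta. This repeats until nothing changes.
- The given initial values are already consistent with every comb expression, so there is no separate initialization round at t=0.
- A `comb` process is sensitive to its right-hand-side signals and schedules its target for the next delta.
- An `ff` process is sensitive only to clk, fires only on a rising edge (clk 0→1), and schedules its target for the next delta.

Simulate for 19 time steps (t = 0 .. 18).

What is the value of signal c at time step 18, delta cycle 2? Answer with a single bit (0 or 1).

0

t=0 Δ0: b=1 clk=0 a=0 c=1 d=0
  Δ1: clk:0→1
  Δ2: c:1→0, d:0→1
  Δ3: b:1→0
  (3Δ to stable)
t=1 Δ0: b=0 clk=1 a=0 c=0 d=1
  Δ1: clk:1→0
  (1Δ to stable)
t=2 Δ0: b=0 clk=0 a=0 c=0 d=1
  Δ1: clk:0→1
  Δ2: d:1→0
  (2Δ to stable)
t=3 Δ0: b=0 clk=1 a=0 c=0 d=0
  Δ1: clk:1→0
  (1Δ to stable)
t=4 Δ0: b=0 clk=0 a=0 c=0 d=0
  Δ1: clk:0→1
  Δ2: d:0→1
  (2Δ to stable)
t=5 Δ0: b=0 clk=1 a=0 c=0 d=1
  Δ1: clk:1→0
  (1Δ to stable)
t=6 Δ0: b=0 clk=0 a=0 c=0 d=1
  Δ1: clk:0→1
  Δ2: d:1→0
  (2Δ to stable)
t=7 Δ0: b=0 clk=1 a=0 c=0 d=0
  Δ1: clk:1→0
  (1Δ to stable)
t=8 Δ0: b=0 clk=0 a=0 c=0 d=0
  Δ1: clk:0→1
  Δ2: d:0→1
  (2Δ to stable)
t=9 Δ0: b=0 clk=1 a=0 c=0 d=1
  Δ1: clk:1→0
  (1Δ to stable)
t=10 Δ0: b=0 clk=0 a=0 c=0 d=1
  Δ1: clk:0→1
  Δ2: d:1→0
  (2Δ to stable)
t=11 Δ0: b=0 clk=1 a=0 c=0 d=0
  Δ1: clk:1→0
  (1Δ to stable)
t=12 Δ0: b=0 clk=0 a=0 c=0 d=0
  Δ1: clk:0→1
  Δ2: d:0→1
  (2Δ to stable)
t=13 Δ0: b=0 clk=1 a=0 c=0 d=1
  Δ1: clk:1→0
  (1Δ to stable)
t=14 Δ0: b=0 clk=0 a=0 c=0 d=1
  Δ1: clk:0→1
  Δ2: d:1→0
  (2Δ to stable)
t=15 Δ0: b=0 clk=1 a=0 c=0 d=0
  Δ1: clk:1→0
  (1Δ to stable)
t=16 Δ0: b=0 clk=0 a=0 c=0 d=0
  Δ1: clk:0→1
  Δ2: d:0→1
  (2Δ to stable)
t=17 Δ0: b=0 clk=1 a=0 c=0 d=1
  Δ1: clk:1→0
  (1Δ to stable)
t=18 Δ0: b=0 clk=0 a=0 c=0 d=1
  Δ1: clk:0→1
  Δ2: d:1→0
  (2Δ to stable)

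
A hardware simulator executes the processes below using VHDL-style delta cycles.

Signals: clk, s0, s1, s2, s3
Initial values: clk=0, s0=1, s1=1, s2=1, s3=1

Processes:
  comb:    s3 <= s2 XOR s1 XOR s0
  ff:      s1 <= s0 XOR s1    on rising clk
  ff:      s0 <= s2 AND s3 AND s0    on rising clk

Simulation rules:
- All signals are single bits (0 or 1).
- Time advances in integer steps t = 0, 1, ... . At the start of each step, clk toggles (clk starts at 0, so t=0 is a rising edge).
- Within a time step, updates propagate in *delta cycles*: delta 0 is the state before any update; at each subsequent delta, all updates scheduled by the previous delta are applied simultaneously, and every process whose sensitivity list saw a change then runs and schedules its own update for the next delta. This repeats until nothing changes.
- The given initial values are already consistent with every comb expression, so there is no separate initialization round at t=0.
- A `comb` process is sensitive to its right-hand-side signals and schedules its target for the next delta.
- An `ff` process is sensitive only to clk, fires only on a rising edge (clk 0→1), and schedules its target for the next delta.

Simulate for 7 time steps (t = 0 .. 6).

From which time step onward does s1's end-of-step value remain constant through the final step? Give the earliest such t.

t0.Δ0 s1=1 s3=1 s0=1 clk=0 s2=1
t0.Δ1 s1=1 s3=1 s0=1 clk=1 s2=1
t0.Δ2 s1=0 s3=1 s0=1 clk=1 s2=1
t0.Δ3 s1=0 s3=0 s0=1 clk=1 s2=1
t1.Δ0 s1=0 s3=0 s0=1 clk=1 s2=1
t1.Δ1 s1=0 s3=0 s0=1 clk=0 s2=1
t2.Δ0 s1=0 s3=0 s0=1 clk=0 s2=1
t2.Δ1 s1=0 s3=0 s0=1 clk=1 s2=1
t2.Δ2 s1=1 s3=0 s0=0 clk=1 s2=1
t3.Δ0 s1=1 s3=0 s0=0 clk=1 s2=1
t3.Δ1 s1=1 s3=0 s0=0 clk=0 s2=1
t4.Δ0 s1=1 s3=0 s0=0 clk=0 s2=1
t4.Δ1 s1=1 s3=0 s0=0 clk=1 s2=1
t5.Δ0 s1=1 s3=0 s0=0 clk=1 s2=1
t5.Δ1 s1=1 s3=0 s0=0 clk=0 s2=1
t6.Δ0 s1=1 s3=0 s0=0 clk=0 s2=1
t6.Δ1 s1=1 s3=0 s0=0 clk=1 s2=1

2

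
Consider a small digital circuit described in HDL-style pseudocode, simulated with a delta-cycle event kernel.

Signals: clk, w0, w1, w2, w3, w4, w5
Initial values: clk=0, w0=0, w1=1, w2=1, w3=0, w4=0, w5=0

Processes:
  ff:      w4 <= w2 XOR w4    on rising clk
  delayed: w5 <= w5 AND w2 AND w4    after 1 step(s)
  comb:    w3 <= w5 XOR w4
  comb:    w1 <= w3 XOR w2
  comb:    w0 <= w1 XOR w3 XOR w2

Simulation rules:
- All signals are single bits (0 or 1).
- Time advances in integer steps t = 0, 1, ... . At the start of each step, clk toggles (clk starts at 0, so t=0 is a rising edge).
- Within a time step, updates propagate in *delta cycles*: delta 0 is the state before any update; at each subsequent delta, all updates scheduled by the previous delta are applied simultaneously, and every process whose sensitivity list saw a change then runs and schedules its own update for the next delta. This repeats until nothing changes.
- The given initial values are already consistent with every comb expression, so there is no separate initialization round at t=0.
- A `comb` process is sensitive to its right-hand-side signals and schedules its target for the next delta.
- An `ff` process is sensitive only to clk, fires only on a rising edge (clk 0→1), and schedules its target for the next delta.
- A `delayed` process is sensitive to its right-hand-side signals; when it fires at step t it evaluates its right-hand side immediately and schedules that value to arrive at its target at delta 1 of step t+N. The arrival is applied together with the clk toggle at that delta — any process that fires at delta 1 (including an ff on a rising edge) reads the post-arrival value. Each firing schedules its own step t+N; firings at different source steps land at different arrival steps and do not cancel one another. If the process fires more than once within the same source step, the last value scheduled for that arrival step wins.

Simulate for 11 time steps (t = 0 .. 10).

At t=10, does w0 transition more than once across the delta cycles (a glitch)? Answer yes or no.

yes

[bits: w4,w0,w5,w1,w3,clk,w2]
t=0: Δ0=0001001 Δ1=0001011 Δ2=1001011 Δ3=1001111 Δ4=1100111 Δ5=1000111 | 5Δ
t=1: Δ0=1000111 Δ1=1000101 | 1Δ
t=2: Δ0=1000101 Δ1=1000111 Δ2=0000111 Δ3=0000011 Δ4=0101011 Δ5=0001011 | 5Δ
t=3: Δ0=0001011 Δ1=0001001 | 1Δ
t=4: Δ0=0001001 Δ1=0001011 Δ2=1001011 Δ3=1001111 Δ4=1100111 Δ5=1000111 | 5Δ
t=5: Δ0=1000111 Δ1=1000101 | 1Δ
t=6: Δ0=1000101 Δ1=1000111 Δ2=0000111 Δ3=0000011 Δ4=0101011 Δ5=0001011 | 5Δ
t=7: Δ0=0001011 Δ1=0001001 | 1Δ
t=8: Δ0=0001001 Δ1=0001011 Δ2=1001011 Δ3=1001111 Δ4=1100111 Δ5=1000111 | 5Δ
t=9: Δ0=1000111 Δ1=1000101 | 1Δ
t=10: Δ0=1000101 Δ1=1000111 Δ2=0000111 Δ3=0000011 Δ4=0101011 Δ5=0001011 | 5Δ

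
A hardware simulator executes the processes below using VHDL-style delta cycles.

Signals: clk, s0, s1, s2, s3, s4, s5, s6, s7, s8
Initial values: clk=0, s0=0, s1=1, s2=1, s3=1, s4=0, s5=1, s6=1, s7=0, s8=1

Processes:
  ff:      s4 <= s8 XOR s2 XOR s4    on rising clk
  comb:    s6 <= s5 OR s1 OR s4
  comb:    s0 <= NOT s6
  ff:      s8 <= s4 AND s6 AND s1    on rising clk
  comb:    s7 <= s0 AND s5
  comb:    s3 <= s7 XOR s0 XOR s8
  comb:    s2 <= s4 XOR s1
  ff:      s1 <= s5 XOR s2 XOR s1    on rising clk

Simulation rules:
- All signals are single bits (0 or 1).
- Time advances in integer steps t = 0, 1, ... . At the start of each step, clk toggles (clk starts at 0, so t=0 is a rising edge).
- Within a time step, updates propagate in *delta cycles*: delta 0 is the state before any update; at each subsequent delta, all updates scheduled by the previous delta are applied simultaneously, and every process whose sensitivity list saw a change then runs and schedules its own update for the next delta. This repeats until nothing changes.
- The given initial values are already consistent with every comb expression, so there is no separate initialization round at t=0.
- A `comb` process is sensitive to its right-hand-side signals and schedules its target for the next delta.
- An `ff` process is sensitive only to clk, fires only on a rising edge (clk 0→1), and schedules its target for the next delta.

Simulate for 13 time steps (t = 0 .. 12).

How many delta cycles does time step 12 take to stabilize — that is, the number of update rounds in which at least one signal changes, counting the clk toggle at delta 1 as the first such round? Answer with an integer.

3

t=0 Δ0: s5=1 s8=1 s1=1 s0=0 s6=1 s2=1 s4=0 s3=1 clk=0 s7=0
  Δ1: clk:0→1
  Δ2: s8:1→0
  Δ3: s3:1→0
  (3Δ to stable)
t=1 Δ0: s5=1 s8=0 s1=1 s0=0 s6=1 s2=1 s4=0 s3=0 clk=1 s7=0
  Δ1: clk:1→0
  (1Δ to stable)
t=2 Δ0: s5=1 s8=0 s1=1 s0=0 s6=1 s2=1 s4=0 s3=0 clk=0 s7=0
  Δ1: clk:0→1
  Δ2: s4:0→1
  Δ3: s2:1→0
  (3Δ to stable)
t=3 Δ0: s5=1 s8=0 s1=1 s0=0 s6=1 s2=0 s4=1 s3=0 clk=1 s7=0
  Δ1: clk:1→0
  (1Δ to stable)
t=4 Δ0: s5=1 s8=0 s1=1 s0=0 s6=1 s2=0 s4=1 s3=0 clk=0 s7=0
  Δ1: clk:0→1
  Δ2: s8:0→1, s1:1→0
  Δ3: s2:0→1, s3:0→1
  (3Δ to stable)
t=5 Δ0: s5=1 s8=1 s1=0 s0=0 s6=1 s2=1 s4=1 s3=1 clk=1 s7=0
  Δ1: clk:1→0
  (1Δ to stable)
t=6 Δ0: s5=1 s8=1 s1=0 s0=0 s6=1 s2=1 s4=1 s3=1 clk=0 s7=0
  Δ1: clk:0→1
  Δ2: s8:1→0
  Δ3: s3:1→0
  (3Δ to stable)
t=7 Δ0: s5=1 s8=0 s1=0 s0=0 s6=1 s2=1 s4=1 s3=0 clk=1 s7=0
  Δ1: clk:1→0
  (1Δ to stable)
t=8 Δ0: s5=1 s8=0 s1=0 s0=0 s6=1 s2=1 s4=1 s3=0 clk=0 s7=0
  Δ1: clk:0→1
  Δ2: s4:1→0
  Δ3: s2:1→0
  (3Δ to stable)
t=9 Δ0: s5=1 s8=0 s1=0 s0=0 s6=1 s2=0 s4=0 s3=0 clk=1 s7=0
  Δ1: clk:1→0
  (1Δ to stable)
t=10 Δ0: s5=1 s8=0 s1=0 s0=0 s6=1 s2=0 s4=0 s3=0 clk=0 s7=0
  Δ1: clk:0→1
  Δ2: s1:0→1
  Δ3: s2:0→1
  (3Δ to stable)
t=11 Δ0: s5=1 s8=0 s1=1 s0=0 s6=1 s2=1 s4=0 s3=0 clk=1 s7=0
  Δ1: clk:1→0
  (1Δ to stable)
t=12 Δ0: s5=1 s8=0 s1=1 s0=0 s6=1 s2=1 s4=0 s3=0 clk=0 s7=0
  Δ1: clk:0→1
  Δ2: s4:0→1
  Δ3: s2:1→0
  (3Δ to stable)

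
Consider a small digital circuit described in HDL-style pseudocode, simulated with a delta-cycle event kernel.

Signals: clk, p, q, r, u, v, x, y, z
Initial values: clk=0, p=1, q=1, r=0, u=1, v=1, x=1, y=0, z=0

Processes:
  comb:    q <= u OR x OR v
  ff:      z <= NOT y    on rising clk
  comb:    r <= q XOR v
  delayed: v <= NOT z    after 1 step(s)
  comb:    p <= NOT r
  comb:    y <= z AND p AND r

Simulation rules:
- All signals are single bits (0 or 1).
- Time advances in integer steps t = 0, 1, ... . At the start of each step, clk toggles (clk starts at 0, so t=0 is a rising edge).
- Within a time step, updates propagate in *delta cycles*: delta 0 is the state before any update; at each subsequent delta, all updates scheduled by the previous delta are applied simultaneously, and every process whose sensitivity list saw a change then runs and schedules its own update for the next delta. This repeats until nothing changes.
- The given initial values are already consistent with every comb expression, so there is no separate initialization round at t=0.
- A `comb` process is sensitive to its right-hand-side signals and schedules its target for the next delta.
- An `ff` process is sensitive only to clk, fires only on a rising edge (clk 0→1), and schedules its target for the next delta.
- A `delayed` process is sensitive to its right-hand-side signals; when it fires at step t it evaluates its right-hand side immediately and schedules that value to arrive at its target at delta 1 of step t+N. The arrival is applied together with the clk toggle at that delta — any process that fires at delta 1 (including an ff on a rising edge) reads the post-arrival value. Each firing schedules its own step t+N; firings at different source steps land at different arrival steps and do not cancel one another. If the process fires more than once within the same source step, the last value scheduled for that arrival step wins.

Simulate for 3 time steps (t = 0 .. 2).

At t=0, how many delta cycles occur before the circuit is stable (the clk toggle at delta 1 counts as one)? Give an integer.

t=0 Δ0: r=0 clk=0 x=1 u=1 v=1 q=1 z=0 y=0 p=1
  Δ1: clk:0→1
  Δ2: z:0→1
  (2Δ to stable)
t=1 Δ0: r=0 clk=1 x=1 u=1 v=1 q=1 z=1 y=0 p=1
  Δ1: clk:1→0, v:1→0
  Δ2: r:0→1
  Δ3: y:0→1, p:1→0
  Δ4: y:1→0
  (4Δ to stable)
t=2 Δ0: r=1 clk=0 x=1 u=1 v=0 q=1 z=1 y=0 p=0
  Δ1: clk:0→1
  (1Δ to stable)

2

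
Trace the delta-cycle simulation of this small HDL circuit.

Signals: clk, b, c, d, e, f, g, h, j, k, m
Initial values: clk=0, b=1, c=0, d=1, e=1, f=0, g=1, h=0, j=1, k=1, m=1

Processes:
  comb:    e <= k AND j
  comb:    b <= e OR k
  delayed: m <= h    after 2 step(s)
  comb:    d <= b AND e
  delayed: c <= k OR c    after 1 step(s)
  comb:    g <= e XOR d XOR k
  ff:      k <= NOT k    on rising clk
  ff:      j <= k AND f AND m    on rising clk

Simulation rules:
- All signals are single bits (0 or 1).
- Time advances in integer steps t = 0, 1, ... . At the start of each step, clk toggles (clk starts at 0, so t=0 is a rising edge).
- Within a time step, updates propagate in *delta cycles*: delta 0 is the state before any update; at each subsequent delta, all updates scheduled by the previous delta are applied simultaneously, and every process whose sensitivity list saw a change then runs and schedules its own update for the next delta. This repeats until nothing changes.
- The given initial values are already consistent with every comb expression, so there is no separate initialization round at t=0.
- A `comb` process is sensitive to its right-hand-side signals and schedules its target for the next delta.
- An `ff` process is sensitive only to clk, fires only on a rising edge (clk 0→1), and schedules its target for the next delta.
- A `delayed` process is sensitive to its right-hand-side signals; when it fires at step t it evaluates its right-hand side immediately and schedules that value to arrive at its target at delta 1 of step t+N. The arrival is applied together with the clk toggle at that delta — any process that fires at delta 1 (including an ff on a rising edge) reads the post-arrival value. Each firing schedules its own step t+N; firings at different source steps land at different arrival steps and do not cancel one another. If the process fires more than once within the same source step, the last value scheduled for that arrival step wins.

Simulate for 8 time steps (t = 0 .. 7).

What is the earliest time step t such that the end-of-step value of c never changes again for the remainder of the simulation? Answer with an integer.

[bits: g,e,f,d,clk,m,j,k,h,b,c]
t=0: Δ0=11010111010 Δ1=11011111010 Δ2=11011100010 Δ3=00011100010 Δ4=10001100000 Δ5=00001100000 | 5Δ
t=1: Δ0=00001100000 Δ1=00000100000 | 1Δ
t=2: Δ0=00000100000 Δ1=00001100000 Δ2=00001101000 Δ3=10001101010 | 3Δ
t=3: Δ0=10001101010 Δ1=10000101011 | 1Δ
t=4: Δ0=10000101011 Δ1=10001101011 Δ2=10001100011 Δ3=00001100001 | 3Δ
t=5: Δ0=00001100001 Δ1=00000100001 | 1Δ
t=6: Δ0=00000100001 Δ1=00001100001 Δ2=00001101001 Δ3=10001101011 | 3Δ
t=7: Δ0=10001101011 Δ1=10000101011 | 1Δ

3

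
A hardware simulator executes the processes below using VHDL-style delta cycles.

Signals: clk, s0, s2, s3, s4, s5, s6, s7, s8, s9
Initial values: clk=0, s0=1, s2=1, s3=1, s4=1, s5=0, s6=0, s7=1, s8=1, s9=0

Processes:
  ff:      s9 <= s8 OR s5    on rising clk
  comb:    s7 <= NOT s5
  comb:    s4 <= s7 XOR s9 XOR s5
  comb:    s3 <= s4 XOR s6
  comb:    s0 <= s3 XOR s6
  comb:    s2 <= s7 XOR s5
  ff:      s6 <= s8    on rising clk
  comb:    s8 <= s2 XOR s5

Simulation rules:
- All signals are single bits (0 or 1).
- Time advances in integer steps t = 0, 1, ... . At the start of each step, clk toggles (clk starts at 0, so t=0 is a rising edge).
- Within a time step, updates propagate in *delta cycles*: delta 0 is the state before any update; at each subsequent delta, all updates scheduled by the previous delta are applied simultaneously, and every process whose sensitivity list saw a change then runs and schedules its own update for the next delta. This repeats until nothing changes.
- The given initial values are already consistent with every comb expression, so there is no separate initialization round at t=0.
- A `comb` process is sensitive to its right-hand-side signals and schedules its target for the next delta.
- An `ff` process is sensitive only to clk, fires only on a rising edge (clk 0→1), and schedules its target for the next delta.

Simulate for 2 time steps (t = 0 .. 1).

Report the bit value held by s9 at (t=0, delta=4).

t=0 Δ0: s5=0 s7=1 clk=0 s3=1 s0=1 s2=1 s8=1 s4=1 s6=0 s9=0
  Δ1: clk:0→1
  Δ2: s6:0→1, s9:0→1
  Δ3: s3:1→0, s0:1→0, s4:1→0
  Δ4: s3:0→1, s0:0→1
  Δ5: s0:1→0
  (5Δ to stable)
t=1 Δ0: s5=0 s7=1 clk=1 s3=1 s0=0 s2=1 s8=1 s4=0 s6=1 s9=1
  Δ1: clk:1→0
  (1Δ to stable)

1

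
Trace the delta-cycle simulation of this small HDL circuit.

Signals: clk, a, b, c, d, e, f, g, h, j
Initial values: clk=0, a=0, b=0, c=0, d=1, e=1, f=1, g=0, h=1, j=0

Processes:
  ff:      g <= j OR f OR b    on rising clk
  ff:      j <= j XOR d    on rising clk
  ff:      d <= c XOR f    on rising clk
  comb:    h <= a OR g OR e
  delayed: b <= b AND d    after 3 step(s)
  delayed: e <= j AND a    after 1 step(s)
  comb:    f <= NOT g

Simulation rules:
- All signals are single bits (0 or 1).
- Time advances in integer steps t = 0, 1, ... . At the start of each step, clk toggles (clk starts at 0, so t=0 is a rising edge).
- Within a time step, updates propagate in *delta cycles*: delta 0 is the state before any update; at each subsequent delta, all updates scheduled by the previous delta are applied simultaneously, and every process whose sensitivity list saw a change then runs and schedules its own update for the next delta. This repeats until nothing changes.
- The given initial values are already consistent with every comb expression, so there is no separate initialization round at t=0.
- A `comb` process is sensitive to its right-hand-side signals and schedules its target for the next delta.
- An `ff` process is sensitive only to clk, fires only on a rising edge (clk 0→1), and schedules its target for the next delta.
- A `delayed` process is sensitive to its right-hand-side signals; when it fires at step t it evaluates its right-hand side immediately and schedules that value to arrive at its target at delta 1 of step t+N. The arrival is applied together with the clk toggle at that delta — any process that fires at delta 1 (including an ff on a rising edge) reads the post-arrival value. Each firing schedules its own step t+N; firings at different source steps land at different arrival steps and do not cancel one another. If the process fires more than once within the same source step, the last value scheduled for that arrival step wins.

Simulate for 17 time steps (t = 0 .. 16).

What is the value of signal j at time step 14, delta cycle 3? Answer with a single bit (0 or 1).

t0.Δ0 h=1 f=1 d=1 e=1 clk=0 c=0 j=0 g=0 a=0 b=0
t0.Δ1 h=1 f=1 d=1 e=1 clk=1 c=0 j=0 g=0 a=0 b=0
t0.Δ2 h=1 f=1 d=1 e=1 clk=1 c=0 j=1 g=1 a=0 b=0
t0.Δ3 h=1 f=0 d=1 e=1 clk=1 c=0 j=1 g=1 a=0 b=0
t1.Δ0 h=1 f=0 d=1 e=1 clk=1 c=0 j=1 g=1 a=0 b=0
t1.Δ1 h=1 f=0 d=1 e=0 clk=0 c=0 j=1 g=1 a=0 b=0
t2.Δ0 h=1 f=0 d=1 e=0 clk=0 c=0 j=1 g=1 a=0 b=0
t2.Δ1 h=1 f=0 d=1 e=0 clk=1 c=0 j=1 g=1 a=0 b=0
t2.Δ2 h=1 f=0 d=0 e=0 clk=1 c=0 j=0 g=1 a=0 b=0
t3.Δ0 h=1 f=0 d=0 e=0 clk=1 c=0 j=0 g=1 a=0 b=0
t3.Δ1 h=1 f=0 d=0 e=0 clk=0 c=0 j=0 g=1 a=0 b=0
t4.Δ0 h=1 f=0 d=0 e=0 clk=0 c=0 j=0 g=1 a=0 b=0
t4.Δ1 h=1 f=0 d=0 e=0 clk=1 c=0 j=0 g=1 a=0 b=0
t4.Δ2 h=1 f=0 d=0 e=0 clk=1 c=0 j=0 g=0 a=0 b=0
t4.Δ3 h=0 f=1 d=0 e=0 clk=1 c=0 j=0 g=0 a=0 b=0
t5.Δ0 h=0 f=1 d=0 e=0 clk=1 c=0 j=0 g=0 a=0 b=0
t5.Δ1 h=0 f=1 d=0 e=0 clk=0 c=0 j=0 g=0 a=0 b=0
t6.Δ0 h=0 f=1 d=0 e=0 clk=0 c=0 j=0 g=0 a=0 b=0
t6.Δ1 h=0 f=1 d=0 e=0 clk=1 c=0 j=0 g=0 a=0 b=0
t6.Δ2 h=0 f=1 d=1 e=0 clk=1 c=0 j=0 g=1 a=0 b=0
t6.Δ3 h=1 f=0 d=1 e=0 clk=1 c=0 j=0 g=1 a=0 b=0
t7.Δ0 h=1 f=0 d=1 e=0 clk=1 c=0 j=0 g=1 a=0 b=0
t7.Δ1 h=1 f=0 d=1 e=0 clk=0 c=0 j=0 g=1 a=0 b=0
t8.Δ0 h=1 f=0 d=1 e=0 clk=0 c=0 j=0 g=1 a=0 b=0
t8.Δ1 h=1 f=0 d=1 e=0 clk=1 c=0 j=0 g=1 a=0 b=0
t8.Δ2 h=1 f=0 d=0 e=0 clk=1 c=0 j=1 g=0 a=0 b=0
t8.Δ3 h=0 f=1 d=0 e=0 clk=1 c=0 j=1 g=0 a=0 b=0
t9.Δ0 h=0 f=1 d=0 e=0 clk=1 c=0 j=1 g=0 a=0 b=0
t9.Δ1 h=0 f=1 d=0 e=0 clk=0 c=0 j=1 g=0 a=0 b=0
t10.Δ0 h=0 f=1 d=0 e=0 clk=0 c=0 j=1 g=0 a=0 b=0
t10.Δ1 h=0 f=1 d=0 e=0 clk=1 c=0 j=1 g=0 a=0 b=0
t10.Δ2 h=0 f=1 d=1 e=0 clk=1 c=0 j=1 g=1 a=0 b=0
t10.Δ3 h=1 f=0 d=1 e=0 clk=1 c=0 j=1 g=1 a=0 b=0
t11.Δ0 h=1 f=0 d=1 e=0 clk=1 c=0 j=1 g=1 a=0 b=0
t11.Δ1 h=1 f=0 d=1 e=0 clk=0 c=0 j=1 g=1 a=0 b=0
t12.Δ0 h=1 f=0 d=1 e=0 clk=0 c=0 j=1 g=1 a=0 b=0
t12.Δ1 h=1 f=0 d=1 e=0 clk=1 c=0 j=1 g=1 a=0 b=0
t12.Δ2 h=1 f=0 d=0 e=0 clk=1 c=0 j=0 g=1 a=0 b=0
t13.Δ0 h=1 f=0 d=0 e=0 clk=1 c=0 j=0 g=1 a=0 b=0
t13.Δ1 h=1 f=0 d=0 e=0 clk=0 c=0 j=0 g=1 a=0 b=0
t14.Δ0 h=1 f=0 d=0 e=0 clk=0 c=0 j=0 g=1 a=0 b=0
t14.Δ1 h=1 f=0 d=0 e=0 clk=1 c=0 j=0 g=1 a=0 b=0
t14.Δ2 h=1 f=0 d=0 e=0 clk=1 c=0 j=0 g=0 a=0 b=0
t14.Δ3 h=0 f=1 d=0 e=0 clk=1 c=0 j=0 g=0 a=0 b=0
t15.Δ0 h=0 f=1 d=0 e=0 clk=1 c=0 j=0 g=0 a=0 b=0
t15.Δ1 h=0 f=1 d=0 e=0 clk=0 c=0 j=0 g=0 a=0 b=0
t16.Δ0 h=0 f=1 d=0 e=0 clk=0 c=0 j=0 g=0 a=0 b=0
t16.Δ1 h=0 f=1 d=0 e=0 clk=1 c=0 j=0 g=0 a=0 b=0
t16.Δ2 h=0 f=1 d=1 e=0 clk=1 c=0 j=0 g=1 a=0 b=0
t16.Δ3 h=1 f=0 d=1 e=0 clk=1 c=0 j=0 g=1 a=0 b=0

0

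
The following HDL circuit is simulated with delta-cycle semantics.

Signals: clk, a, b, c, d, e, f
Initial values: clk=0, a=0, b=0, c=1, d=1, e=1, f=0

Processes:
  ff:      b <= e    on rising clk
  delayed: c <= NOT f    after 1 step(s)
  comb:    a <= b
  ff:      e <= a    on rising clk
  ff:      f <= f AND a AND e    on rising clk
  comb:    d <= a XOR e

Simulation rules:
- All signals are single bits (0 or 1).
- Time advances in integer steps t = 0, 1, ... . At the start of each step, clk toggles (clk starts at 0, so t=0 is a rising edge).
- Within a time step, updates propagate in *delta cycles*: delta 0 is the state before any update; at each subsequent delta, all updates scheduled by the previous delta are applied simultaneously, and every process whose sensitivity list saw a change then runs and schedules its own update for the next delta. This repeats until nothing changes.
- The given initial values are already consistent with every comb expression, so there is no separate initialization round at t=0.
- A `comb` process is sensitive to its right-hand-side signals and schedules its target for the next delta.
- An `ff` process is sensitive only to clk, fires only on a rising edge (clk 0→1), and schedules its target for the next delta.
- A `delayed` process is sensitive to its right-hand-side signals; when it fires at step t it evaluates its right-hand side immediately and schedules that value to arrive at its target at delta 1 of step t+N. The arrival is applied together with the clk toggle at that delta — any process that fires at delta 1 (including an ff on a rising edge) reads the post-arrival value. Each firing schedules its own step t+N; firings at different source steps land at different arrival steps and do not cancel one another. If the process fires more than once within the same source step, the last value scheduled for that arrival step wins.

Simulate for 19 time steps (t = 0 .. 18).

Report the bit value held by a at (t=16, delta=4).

t0.Δ0 a=0 d=1 b=0 clk=0 e=1 f=0 c=1
t0.Δ1 a=0 d=1 b=0 clk=1 e=1 f=0 c=1
t0.Δ2 a=0 d=1 b=1 clk=1 e=0 f=0 c=1
t0.Δ3 a=1 d=0 b=1 clk=1 e=0 f=0 c=1
t0.Δ4 a=1 d=1 b=1 clk=1 e=0 f=0 c=1
t1.Δ0 a=1 d=1 b=1 clk=1 e=0 f=0 c=1
t1.Δ1 a=1 d=1 b=1 clk=0 e=0 f=0 c=1
t2.Δ0 a=1 d=1 b=1 clk=0 e=0 f=0 c=1
t2.Δ1 a=1 d=1 b=1 clk=1 e=0 f=0 c=1
t2.Δ2 a=1 d=1 b=0 clk=1 e=1 f=0 c=1
t2.Δ3 a=0 d=0 b=0 clk=1 e=1 f=0 c=1
t2.Δ4 a=0 d=1 b=0 clk=1 e=1 f=0 c=1
t3.Δ0 a=0 d=1 b=0 clk=1 e=1 f=0 c=1
t3.Δ1 a=0 d=1 b=0 clk=0 e=1 f=0 c=1
t4.Δ0 a=0 d=1 b=0 clk=0 e=1 f=0 c=1
t4.Δ1 a=0 d=1 b=0 clk=1 e=1 f=0 c=1
t4.Δ2 a=0 d=1 b=1 clk=1 e=0 f=0 c=1
t4.Δ3 a=1 d=0 b=1 clk=1 e=0 f=0 c=1
t4.Δ4 a=1 d=1 b=1 clk=1 e=0 f=0 c=1
t5.Δ0 a=1 d=1 b=1 clk=1 e=0 f=0 c=1
t5.Δ1 a=1 d=1 b=1 clk=0 e=0 f=0 c=1
t6.Δ0 a=1 d=1 b=1 clk=0 e=0 f=0 c=1
t6.Δ1 a=1 d=1 b=1 clk=1 e=0 f=0 c=1
t6.Δ2 a=1 d=1 b=0 clk=1 e=1 f=0 c=1
t6.Δ3 a=0 d=0 b=0 clk=1 e=1 f=0 c=1
t6.Δ4 a=0 d=1 b=0 clk=1 e=1 f=0 c=1
t7.Δ0 a=0 d=1 b=0 clk=1 e=1 f=0 c=1
t7.Δ1 a=0 d=1 b=0 clk=0 e=1 f=0 c=1
t8.Δ0 a=0 d=1 b=0 clk=0 e=1 f=0 c=1
t8.Δ1 a=0 d=1 b=0 clk=1 e=1 f=0 c=1
t8.Δ2 a=0 d=1 b=1 clk=1 e=0 f=0 c=1
t8.Δ3 a=1 d=0 b=1 clk=1 e=0 f=0 c=1
t8.Δ4 a=1 d=1 b=1 clk=1 e=0 f=0 c=1
t9.Δ0 a=1 d=1 b=1 clk=1 e=0 f=0 c=1
t9.Δ1 a=1 d=1 b=1 clk=0 e=0 f=0 c=1
t10.Δ0 a=1 d=1 b=1 clk=0 e=0 f=0 c=1
t10.Δ1 a=1 d=1 b=1 clk=1 e=0 f=0 c=1
t10.Δ2 a=1 d=1 b=0 clk=1 e=1 f=0 c=1
t10.Δ3 a=0 d=0 b=0 clk=1 e=1 f=0 c=1
t10.Δ4 a=0 d=1 b=0 clk=1 e=1 f=0 c=1
t11.Δ0 a=0 d=1 b=0 clk=1 e=1 f=0 c=1
t11.Δ1 a=0 d=1 b=0 clk=0 e=1 f=0 c=1
t12.Δ0 a=0 d=1 b=0 clk=0 e=1 f=0 c=1
t12.Δ1 a=0 d=1 b=0 clk=1 e=1 f=0 c=1
t12.Δ2 a=0 d=1 b=1 clk=1 e=0 f=0 c=1
t12.Δ3 a=1 d=0 b=1 clk=1 e=0 f=0 c=1
t12.Δ4 a=1 d=1 b=1 clk=1 e=0 f=0 c=1
t13.Δ0 a=1 d=1 b=1 clk=1 e=0 f=0 c=1
t13.Δ1 a=1 d=1 b=1 clk=0 e=0 f=0 c=1
t14.Δ0 a=1 d=1 b=1 clk=0 e=0 f=0 c=1
t14.Δ1 a=1 d=1 b=1 clk=1 e=0 f=0 c=1
t14.Δ2 a=1 d=1 b=0 clk=1 e=1 f=0 c=1
t14.Δ3 a=0 d=0 b=0 clk=1 e=1 f=0 c=1
t14.Δ4 a=0 d=1 b=0 clk=1 e=1 f=0 c=1
t15.Δ0 a=0 d=1 b=0 clk=1 e=1 f=0 c=1
t15.Δ1 a=0 d=1 b=0 clk=0 e=1 f=0 c=1
t16.Δ0 a=0 d=1 b=0 clk=0 e=1 f=0 c=1
t16.Δ1 a=0 d=1 b=0 clk=1 e=1 f=0 c=1
t16.Δ2 a=0 d=1 b=1 clk=1 e=0 f=0 c=1
t16.Δ3 a=1 d=0 b=1 clk=1 e=0 f=0 c=1
t16.Δ4 a=1 d=1 b=1 clk=1 e=0 f=0 c=1
t17.Δ0 a=1 d=1 b=1 clk=1 e=0 f=0 c=1
t17.Δ1 a=1 d=1 b=1 clk=0 e=0 f=0 c=1
t18.Δ0 a=1 d=1 b=1 clk=0 e=0 f=0 c=1
t18.Δ1 a=1 d=1 b=1 clk=1 e=0 f=0 c=1
t18.Δ2 a=1 d=1 b=0 clk=1 e=1 f=0 c=1
t18.Δ3 a=0 d=0 b=0 clk=1 e=1 f=0 c=1
t18.Δ4 a=0 d=1 b=0 clk=1 e=1 f=0 c=1

1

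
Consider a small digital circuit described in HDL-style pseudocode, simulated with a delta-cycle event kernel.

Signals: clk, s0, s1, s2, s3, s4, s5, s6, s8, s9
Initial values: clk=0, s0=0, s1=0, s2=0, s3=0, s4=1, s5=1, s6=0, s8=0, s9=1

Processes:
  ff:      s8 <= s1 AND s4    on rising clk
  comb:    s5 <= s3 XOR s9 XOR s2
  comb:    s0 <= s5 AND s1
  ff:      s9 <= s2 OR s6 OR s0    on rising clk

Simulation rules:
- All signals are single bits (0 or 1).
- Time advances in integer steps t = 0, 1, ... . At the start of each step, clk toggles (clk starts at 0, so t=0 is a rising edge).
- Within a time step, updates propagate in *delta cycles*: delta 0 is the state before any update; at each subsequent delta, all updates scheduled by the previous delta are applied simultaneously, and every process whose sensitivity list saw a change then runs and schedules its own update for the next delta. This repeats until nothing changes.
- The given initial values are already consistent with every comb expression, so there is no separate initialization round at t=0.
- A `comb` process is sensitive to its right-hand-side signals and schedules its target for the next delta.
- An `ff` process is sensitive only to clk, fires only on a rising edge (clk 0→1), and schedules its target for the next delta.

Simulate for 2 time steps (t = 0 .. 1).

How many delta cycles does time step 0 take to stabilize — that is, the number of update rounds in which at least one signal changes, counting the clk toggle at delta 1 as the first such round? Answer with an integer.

3

t=0 Δ0: s0=0 s8=0 s5=1 s2=0 s4=1 s3=0 s9=1 s6=0 clk=0 s1=0
  Δ1: clk:0→1
  Δ2: s9:1→0
  Δ3: s5:1→0
  (3Δ to stable)
t=1 Δ0: s0=0 s8=0 s5=0 s2=0 s4=1 s3=0 s9=0 s6=0 clk=1 s1=0
  Δ1: clk:1→0
  (1Δ to stable)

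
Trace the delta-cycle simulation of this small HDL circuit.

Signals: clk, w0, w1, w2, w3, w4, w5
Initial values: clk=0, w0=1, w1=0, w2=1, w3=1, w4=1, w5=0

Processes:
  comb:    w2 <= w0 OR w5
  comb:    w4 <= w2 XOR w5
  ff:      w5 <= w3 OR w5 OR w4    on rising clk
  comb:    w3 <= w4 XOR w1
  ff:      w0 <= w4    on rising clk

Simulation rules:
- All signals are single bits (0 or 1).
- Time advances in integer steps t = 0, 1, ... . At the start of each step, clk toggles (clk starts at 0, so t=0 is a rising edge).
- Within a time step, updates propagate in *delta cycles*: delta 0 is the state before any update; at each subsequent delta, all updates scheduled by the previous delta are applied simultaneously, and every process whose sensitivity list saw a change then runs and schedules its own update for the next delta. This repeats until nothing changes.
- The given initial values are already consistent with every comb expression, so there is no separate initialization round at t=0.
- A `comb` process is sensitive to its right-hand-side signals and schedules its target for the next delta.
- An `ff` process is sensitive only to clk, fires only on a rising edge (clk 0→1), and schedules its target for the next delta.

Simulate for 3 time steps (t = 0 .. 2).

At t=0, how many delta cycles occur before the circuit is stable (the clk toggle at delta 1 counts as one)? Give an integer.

4

t=0 Δ0: clk=0 w3=1 w5=0 w1=0 w4=1 w0=1 w2=1
  Δ1: clk:0→1
  Δ2: w5:0→1
  Δ3: w4:1→0
  Δ4: w3:1→0
  (4Δ to stable)
t=1 Δ0: clk=1 w3=0 w5=1 w1=0 w4=0 w0=1 w2=1
  Δ1: clk:1→0
  (1Δ to stable)
t=2 Δ0: clk=0 w3=0 w5=1 w1=0 w4=0 w0=1 w2=1
  Δ1: clk:0→1
  Δ2: w0:1→0
  (2Δ to stable)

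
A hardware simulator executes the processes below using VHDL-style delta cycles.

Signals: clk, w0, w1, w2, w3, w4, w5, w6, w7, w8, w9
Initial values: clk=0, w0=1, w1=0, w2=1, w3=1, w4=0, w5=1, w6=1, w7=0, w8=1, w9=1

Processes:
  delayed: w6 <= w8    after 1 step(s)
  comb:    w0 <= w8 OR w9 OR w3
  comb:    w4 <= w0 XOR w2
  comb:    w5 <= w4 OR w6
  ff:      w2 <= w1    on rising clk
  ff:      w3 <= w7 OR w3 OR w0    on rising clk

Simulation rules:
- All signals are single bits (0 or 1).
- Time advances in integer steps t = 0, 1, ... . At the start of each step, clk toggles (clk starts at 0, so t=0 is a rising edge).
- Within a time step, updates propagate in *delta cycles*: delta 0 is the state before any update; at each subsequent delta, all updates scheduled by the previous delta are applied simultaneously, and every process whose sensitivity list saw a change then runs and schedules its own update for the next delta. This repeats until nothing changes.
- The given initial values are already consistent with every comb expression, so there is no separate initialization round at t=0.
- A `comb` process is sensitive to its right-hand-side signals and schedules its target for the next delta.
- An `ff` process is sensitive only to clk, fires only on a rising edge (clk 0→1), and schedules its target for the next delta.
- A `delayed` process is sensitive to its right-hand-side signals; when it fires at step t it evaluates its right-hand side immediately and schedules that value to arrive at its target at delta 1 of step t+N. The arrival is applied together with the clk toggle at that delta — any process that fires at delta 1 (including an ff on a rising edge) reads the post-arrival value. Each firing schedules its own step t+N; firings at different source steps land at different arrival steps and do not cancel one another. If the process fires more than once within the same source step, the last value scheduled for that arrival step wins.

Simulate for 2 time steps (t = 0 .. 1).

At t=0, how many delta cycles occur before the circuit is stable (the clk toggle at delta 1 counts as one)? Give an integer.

t0.Δ0 w3=1 w2=1 w9=1 w1=0 w4=0 w6=1 w5=1 w7=0 clk=0 w8=1 w0=1
t0.Δ1 w3=1 w2=1 w9=1 w1=0 w4=0 w6=1 w5=1 w7=0 clk=1 w8=1 w0=1
t0.Δ2 w3=1 w2=0 w9=1 w1=0 w4=0 w6=1 w5=1 w7=0 clk=1 w8=1 w0=1
t0.Δ3 w3=1 w2=0 w9=1 w1=0 w4=1 w6=1 w5=1 w7=0 clk=1 w8=1 w0=1
t1.Δ0 w3=1 w2=0 w9=1 w1=0 w4=1 w6=1 w5=1 w7=0 clk=1 w8=1 w0=1
t1.Δ1 w3=1 w2=0 w9=1 w1=0 w4=1 w6=1 w5=1 w7=0 clk=0 w8=1 w0=1

3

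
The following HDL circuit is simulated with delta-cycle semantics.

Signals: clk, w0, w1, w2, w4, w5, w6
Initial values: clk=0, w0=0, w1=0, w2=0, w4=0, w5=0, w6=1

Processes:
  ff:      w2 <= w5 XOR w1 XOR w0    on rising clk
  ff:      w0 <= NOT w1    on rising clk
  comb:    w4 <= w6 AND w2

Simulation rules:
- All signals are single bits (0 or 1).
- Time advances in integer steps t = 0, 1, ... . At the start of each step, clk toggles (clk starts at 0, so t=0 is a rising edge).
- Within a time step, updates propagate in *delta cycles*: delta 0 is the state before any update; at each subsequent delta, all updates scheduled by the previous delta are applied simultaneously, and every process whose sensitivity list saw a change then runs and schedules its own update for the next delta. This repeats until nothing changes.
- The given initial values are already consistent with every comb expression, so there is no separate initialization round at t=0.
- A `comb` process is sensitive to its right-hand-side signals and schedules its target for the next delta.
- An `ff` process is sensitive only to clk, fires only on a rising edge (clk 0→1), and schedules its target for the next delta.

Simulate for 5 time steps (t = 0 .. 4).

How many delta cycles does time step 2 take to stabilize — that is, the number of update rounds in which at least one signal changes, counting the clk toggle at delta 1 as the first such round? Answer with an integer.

t=0 Δ0: clk=0 w6=1 w0=0 w1=0 w5=0 w2=0 w4=0
  Δ1: clk:0→1
  Δ2: w0:0→1
  (2Δ to stable)
t=1 Δ0: clk=1 w6=1 w0=1 w1=0 w5=0 w2=0 w4=0
  Δ1: clk:1→0
  (1Δ to stable)
t=2 Δ0: clk=0 w6=1 w0=1 w1=0 w5=0 w2=0 w4=0
  Δ1: clk:0→1
  Δ2: w2:0→1
  Δ3: w4:0→1
  (3Δ to stable)
t=3 Δ0: clk=1 w6=1 w0=1 w1=0 w5=0 w2=1 w4=1
  Δ1: clk:1→0
  (1Δ to stable)
t=4 Δ0: clk=0 w6=1 w0=1 w1=0 w5=0 w2=1 w4=1
  Δ1: clk:0→1
  (1Δ to stable)

3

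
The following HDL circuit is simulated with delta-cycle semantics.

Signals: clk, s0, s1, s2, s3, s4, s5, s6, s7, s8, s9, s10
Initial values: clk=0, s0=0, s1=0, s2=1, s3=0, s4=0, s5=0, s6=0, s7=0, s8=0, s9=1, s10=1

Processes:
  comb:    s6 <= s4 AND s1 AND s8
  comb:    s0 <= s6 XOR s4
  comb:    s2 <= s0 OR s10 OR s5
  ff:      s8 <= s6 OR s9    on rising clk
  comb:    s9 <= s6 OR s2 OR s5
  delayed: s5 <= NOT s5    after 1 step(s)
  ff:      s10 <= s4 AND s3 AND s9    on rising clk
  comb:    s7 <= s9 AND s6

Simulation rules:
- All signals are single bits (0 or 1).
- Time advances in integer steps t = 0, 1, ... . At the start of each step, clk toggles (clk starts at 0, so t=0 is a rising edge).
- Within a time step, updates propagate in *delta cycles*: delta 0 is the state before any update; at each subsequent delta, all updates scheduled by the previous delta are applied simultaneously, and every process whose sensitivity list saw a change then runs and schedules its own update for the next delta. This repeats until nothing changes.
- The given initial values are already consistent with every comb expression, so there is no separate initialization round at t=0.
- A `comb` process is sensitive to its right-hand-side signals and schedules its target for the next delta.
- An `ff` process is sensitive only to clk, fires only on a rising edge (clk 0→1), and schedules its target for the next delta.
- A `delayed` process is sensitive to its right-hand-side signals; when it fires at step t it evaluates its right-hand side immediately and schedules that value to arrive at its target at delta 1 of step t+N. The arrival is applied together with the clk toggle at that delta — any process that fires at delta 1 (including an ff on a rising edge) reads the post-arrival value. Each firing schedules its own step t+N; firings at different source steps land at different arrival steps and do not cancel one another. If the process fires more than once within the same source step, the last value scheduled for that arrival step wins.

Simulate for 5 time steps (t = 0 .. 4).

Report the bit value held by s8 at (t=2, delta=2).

t0.Δ0 s2=1 s8=0 s0=0 s6=0 s10=1 s4=0 s3=0 clk=0 s9=1 s5=0 s1=0 s7=0
t0.Δ1 s2=1 s8=0 s0=0 s6=0 s10=1 s4=0 s3=0 clk=1 s9=1 s5=0 s1=0 s7=0
t0.Δ2 s2=1 s8=1 s0=0 s6=0 s10=0 s4=0 s3=0 clk=1 s9=1 s5=0 s1=0 s7=0
t0.Δ3 s2=0 s8=1 s0=0 s6=0 s10=0 s4=0 s3=0 clk=1 s9=1 s5=0 s1=0 s7=0
t0.Δ4 s2=0 s8=1 s0=0 s6=0 s10=0 s4=0 s3=0 clk=1 s9=0 s5=0 s1=0 s7=0
t1.Δ0 s2=0 s8=1 s0=0 s6=0 s10=0 s4=0 s3=0 clk=1 s9=0 s5=0 s1=0 s7=0
t1.Δ1 s2=0 s8=1 s0=0 s6=0 s10=0 s4=0 s3=0 clk=0 s9=0 s5=0 s1=0 s7=0
t2.Δ0 s2=0 s8=1 s0=0 s6=0 s10=0 s4=0 s3=0 clk=0 s9=0 s5=0 s1=0 s7=0
t2.Δ1 s2=0 s8=1 s0=0 s6=0 s10=0 s4=0 s3=0 clk=1 s9=0 s5=0 s1=0 s7=0
t2.Δ2 s2=0 s8=0 s0=0 s6=0 s10=0 s4=0 s3=0 clk=1 s9=0 s5=0 s1=0 s7=0
t3.Δ0 s2=0 s8=0 s0=0 s6=0 s10=0 s4=0 s3=0 clk=1 s9=0 s5=0 s1=0 s7=0
t3.Δ1 s2=0 s8=0 s0=0 s6=0 s10=0 s4=0 s3=0 clk=0 s9=0 s5=0 s1=0 s7=0
t4.Δ0 s2=0 s8=0 s0=0 s6=0 s10=0 s4=0 s3=0 clk=0 s9=0 s5=0 s1=0 s7=0
t4.Δ1 s2=0 s8=0 s0=0 s6=0 s10=0 s4=0 s3=0 clk=1 s9=0 s5=0 s1=0 s7=0

0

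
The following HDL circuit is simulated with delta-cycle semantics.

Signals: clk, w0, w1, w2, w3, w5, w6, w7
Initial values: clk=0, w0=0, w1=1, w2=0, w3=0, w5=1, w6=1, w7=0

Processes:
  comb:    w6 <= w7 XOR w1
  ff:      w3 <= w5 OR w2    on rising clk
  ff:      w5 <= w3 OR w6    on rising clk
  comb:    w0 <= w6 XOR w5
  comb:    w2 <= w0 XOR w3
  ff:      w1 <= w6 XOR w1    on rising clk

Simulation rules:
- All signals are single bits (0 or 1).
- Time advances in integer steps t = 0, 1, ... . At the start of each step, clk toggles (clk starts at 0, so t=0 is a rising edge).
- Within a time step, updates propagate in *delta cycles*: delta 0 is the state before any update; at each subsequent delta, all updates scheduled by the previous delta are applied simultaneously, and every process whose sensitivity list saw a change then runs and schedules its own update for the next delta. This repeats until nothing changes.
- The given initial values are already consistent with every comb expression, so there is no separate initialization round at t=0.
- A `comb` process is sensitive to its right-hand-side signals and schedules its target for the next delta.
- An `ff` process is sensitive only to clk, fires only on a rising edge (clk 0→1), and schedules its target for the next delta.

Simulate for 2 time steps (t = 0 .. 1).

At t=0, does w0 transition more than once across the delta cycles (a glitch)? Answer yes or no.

t=0 Δ0: w5=1 w3=0 w1=1 w6=1 w7=0 w2=0 w0=0 clk=0
  Δ1: clk:0→1
  Δ2: w3:0→1, w1:1→0
  Δ3: w6:1→0, w2:0→1
  Δ4: w0:0→1
  Δ5: w2:1→0
  (5Δ to stable)
t=1 Δ0: w5=1 w3=1 w1=0 w6=0 w7=0 w2=0 w0=1 clk=1
  Δ1: clk:1→0
  (1Δ to stable)

no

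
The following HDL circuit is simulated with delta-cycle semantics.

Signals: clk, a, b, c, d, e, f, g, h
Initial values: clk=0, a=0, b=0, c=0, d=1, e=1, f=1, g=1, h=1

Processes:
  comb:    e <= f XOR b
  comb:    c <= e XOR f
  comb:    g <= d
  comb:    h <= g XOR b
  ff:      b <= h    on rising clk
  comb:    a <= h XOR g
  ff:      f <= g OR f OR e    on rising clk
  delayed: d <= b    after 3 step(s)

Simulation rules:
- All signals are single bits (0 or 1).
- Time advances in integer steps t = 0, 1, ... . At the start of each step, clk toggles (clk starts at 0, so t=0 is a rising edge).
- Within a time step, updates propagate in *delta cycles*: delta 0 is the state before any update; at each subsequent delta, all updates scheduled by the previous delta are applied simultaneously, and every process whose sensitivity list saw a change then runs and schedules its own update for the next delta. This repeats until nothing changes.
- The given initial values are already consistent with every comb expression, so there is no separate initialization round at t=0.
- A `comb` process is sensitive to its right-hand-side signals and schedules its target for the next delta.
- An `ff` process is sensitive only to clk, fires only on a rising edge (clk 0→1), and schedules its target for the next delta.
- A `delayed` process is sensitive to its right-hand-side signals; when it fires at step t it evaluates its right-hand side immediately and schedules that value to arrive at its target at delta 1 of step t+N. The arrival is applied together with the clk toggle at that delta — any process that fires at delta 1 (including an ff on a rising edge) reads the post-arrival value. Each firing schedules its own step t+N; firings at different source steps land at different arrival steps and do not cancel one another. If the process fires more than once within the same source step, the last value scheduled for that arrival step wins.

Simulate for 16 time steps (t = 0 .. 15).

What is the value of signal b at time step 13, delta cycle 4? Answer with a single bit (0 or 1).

t=0 Δ0: d=1 h=1 e=1 b=0 clk=0 a=0 g=1 c=0 f=1
  Δ1: clk:0→1
  Δ2: b:0→1
  Δ3: h:1→0, e:1→0
  Δ4: a:0→1, c:0→1
  (4Δ to stable)
t=1 Δ0: d=1 h=0 e=0 b=1 clk=1 a=1 g=1 c=1 f=1
  Δ1: clk:1→0
  (1Δ to stable)
t=2 Δ0: d=1 h=0 e=0 b=1 clk=0 a=1 g=1 c=1 f=1
  Δ1: clk:0→1
  Δ2: b:1→0
  Δ3: h:0→1, e:0→1
  Δ4: a:1→0, c:1→0
  (4Δ to stable)
t=3 Δ0: d=1 h=1 e=1 b=0 clk=1 a=0 g=1 c=0 f=1
  Δ1: clk:1→0
  (1Δ to stable)
t=4 Δ0: d=1 h=1 e=1 b=0 clk=0 a=0 g=1 c=0 f=1
  Δ1: clk:0→1
  Δ2: b:0→1
  Δ3: h:1→0, e:1→0
  Δ4: a:0→1, c:0→1
  (4Δ to stable)
t=5 Δ0: d=1 h=0 e=0 b=1 clk=1 a=1 g=1 c=1 f=1
  Δ1: d:1→0, clk:1→0
  Δ2: g:1→0
  Δ3: h:0→1, a:1→0
  Δ4: a:0→1
  (4Δ to stable)
t=6 Δ0: d=0 h=1 e=0 b=1 clk=0 a=1 g=0 c=1 f=1
  Δ1: clk:0→1
  (1Δ to stable)
t=7 Δ0: d=0 h=1 e=0 b=1 clk=1 a=1 g=0 c=1 f=1
  Δ1: d:0→1, clk:1→0
  Δ2: g:0→1
  Δ3: h:1→0, a:1→0
  Δ4: a:0→1
  (4Δ to stable)
t=8 Δ0: d=1 h=0 e=0 b=1 clk=0 a=1 g=1 c=1 f=1
  Δ1: clk:0→1
  Δ2: b:1→0
  Δ3: h:0→1, e:0→1
  Δ4: a:1→0, c:1→0
  (4Δ to stable)
t=9 Δ0: d=1 h=1 e=1 b=0 clk=1 a=0 g=1 c=0 f=1
  Δ1: clk:1→0
  (1Δ to stable)
t=10 Δ0: d=1 h=1 e=1 b=0 clk=0 a=0 g=1 c=0 f=1
  Δ1: clk:0→1
  Δ2: b:0→1
  Δ3: h:1→0, e:1→0
  Δ4: a:0→1, c:0→1
  (4Δ to stable)
t=11 Δ0: d=1 h=0 e=0 b=1 clk=1 a=1 g=1 c=1 f=1
  Δ1: d:1→0, clk:1→0
  Δ2: g:1→0
  Δ3: h:0→1, a:1→0
  Δ4: a:0→1
  (4Δ to stable)
t=12 Δ0: d=0 h=1 e=0 b=1 clk=0 a=1 g=0 c=1 f=1
  Δ1: clk:0→1
  (1Δ to stable)
t=13 Δ0: d=0 h=1 e=0 b=1 clk=1 a=1 g=0 c=1 f=1
  Δ1: d:0→1, clk:1→0
  Δ2: g:0→1
  Δ3: h:1→0, a:1→0
  Δ4: a:0→1
  (4Δ to stable)
t=14 Δ0: d=1 h=0 e=0 b=1 clk=0 a=1 g=1 c=1 f=1
  Δ1: clk:0→1
  Δ2: b:1→0
  Δ3: h:0→1, e:0→1
  Δ4: a:1→0, c:1→0
  (4Δ to stable)
t=15 Δ0: d=1 h=1 e=1 b=0 clk=1 a=0 g=1 c=0 f=1
  Δ1: clk:1→0
  (1Δ to stable)

1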